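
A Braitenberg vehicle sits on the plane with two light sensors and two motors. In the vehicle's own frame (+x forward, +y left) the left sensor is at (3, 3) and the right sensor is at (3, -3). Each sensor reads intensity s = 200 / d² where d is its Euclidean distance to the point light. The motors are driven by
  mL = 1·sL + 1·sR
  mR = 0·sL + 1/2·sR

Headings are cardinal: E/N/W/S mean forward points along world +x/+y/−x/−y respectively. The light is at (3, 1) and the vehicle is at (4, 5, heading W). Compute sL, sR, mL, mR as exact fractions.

left sensor world pos  = (1, 2); dL² = 5
right sensor world pos = (1, 8); dR² = 53
sL = 200/5 = 40
sR = 200/53 = 200/53
mL = 1·sL + 1·sR = 2320/53
mR = 0·sL + 1/2·sR = 100/53

40 200/53 2320/53 100/53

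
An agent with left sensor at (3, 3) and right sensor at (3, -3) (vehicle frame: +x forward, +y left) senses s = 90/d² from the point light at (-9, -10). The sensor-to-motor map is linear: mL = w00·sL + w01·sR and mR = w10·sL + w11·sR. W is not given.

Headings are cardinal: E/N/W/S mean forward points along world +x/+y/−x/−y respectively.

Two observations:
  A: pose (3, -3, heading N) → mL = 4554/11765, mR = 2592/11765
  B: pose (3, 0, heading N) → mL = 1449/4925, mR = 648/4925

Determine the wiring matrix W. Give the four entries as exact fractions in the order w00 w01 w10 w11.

obs A: pose=(3,-3,N) → sL=90/181, sR=18/65, mL=4554/11765, mR=2592/11765
obs B: pose=(3,0,N) → sL=9/25, sR=45/197, mL=1449/4925, mR=648/4925
sensor matrix S = [[90/181, 18/65], [9/25, 45/197]]; det S = 804816/57942625
solve [mL_A; mL_B] = S·[w00; w01] and [mR_A; mR_B] = S·[w10; w11]:
  w00 = 1/2, w01 = 1/2, w10 = 1, w11 = -1

1/2 1/2 1 -1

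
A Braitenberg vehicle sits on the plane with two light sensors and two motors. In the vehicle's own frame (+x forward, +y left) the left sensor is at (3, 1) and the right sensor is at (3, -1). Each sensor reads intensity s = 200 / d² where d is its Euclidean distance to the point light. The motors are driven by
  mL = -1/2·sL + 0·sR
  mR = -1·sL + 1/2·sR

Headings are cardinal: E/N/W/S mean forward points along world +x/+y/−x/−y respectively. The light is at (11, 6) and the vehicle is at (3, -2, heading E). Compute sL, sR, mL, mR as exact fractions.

left sensor world pos  = (6, -1); dL² = 74
right sensor world pos = (6, -3); dR² = 106
sL = 200/74 = 100/37
sR = 200/106 = 100/53
mL = -1/2·sL + 0·sR = -50/37
mR = -1·sL + 1/2·sR = -3450/1961

100/37 100/53 -50/37 -3450/1961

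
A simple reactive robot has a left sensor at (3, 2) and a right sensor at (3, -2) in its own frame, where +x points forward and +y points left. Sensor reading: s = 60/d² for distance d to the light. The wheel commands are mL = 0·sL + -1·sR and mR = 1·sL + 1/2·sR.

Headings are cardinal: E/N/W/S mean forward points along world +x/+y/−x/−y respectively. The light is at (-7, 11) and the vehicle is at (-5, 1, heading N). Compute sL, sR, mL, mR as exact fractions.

left sensor world pos  = (-7, 4); dL² = 49
right sensor world pos = (-3, 4); dR² = 65
sL = 60/49 = 60/49
sR = 60/65 = 12/13
mL = 0·sL + -1·sR = -12/13
mR = 1·sL + 1/2·sR = 1074/637

60/49 12/13 -12/13 1074/637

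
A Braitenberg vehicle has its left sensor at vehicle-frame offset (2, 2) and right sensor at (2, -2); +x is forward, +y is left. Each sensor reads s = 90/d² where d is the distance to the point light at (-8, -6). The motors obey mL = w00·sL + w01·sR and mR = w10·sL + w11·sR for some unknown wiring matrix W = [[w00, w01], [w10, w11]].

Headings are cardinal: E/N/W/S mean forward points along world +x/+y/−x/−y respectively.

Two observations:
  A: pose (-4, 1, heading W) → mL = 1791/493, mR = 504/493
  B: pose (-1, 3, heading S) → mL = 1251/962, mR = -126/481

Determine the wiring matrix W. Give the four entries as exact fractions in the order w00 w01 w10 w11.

obs A: pose=(-4,1,W) → sL=90/29, sR=18/17, mL=1791/493, mR=504/493
obs B: pose=(-1,3,S) → sL=9/13, sR=45/37, mL=1251/962, mR=-126/481
sensor matrix S = [[90/29, 18/17], [9/13, 45/37]]; det S = 721224/237133
solve [mL_A; mL_B] = S·[w00; w01] and [mR_A; mR_B] = S·[w10; w11]:
  w00 = 1, w01 = 1/2, w10 = 1/2, w11 = -1/2

1 1/2 1/2 -1/2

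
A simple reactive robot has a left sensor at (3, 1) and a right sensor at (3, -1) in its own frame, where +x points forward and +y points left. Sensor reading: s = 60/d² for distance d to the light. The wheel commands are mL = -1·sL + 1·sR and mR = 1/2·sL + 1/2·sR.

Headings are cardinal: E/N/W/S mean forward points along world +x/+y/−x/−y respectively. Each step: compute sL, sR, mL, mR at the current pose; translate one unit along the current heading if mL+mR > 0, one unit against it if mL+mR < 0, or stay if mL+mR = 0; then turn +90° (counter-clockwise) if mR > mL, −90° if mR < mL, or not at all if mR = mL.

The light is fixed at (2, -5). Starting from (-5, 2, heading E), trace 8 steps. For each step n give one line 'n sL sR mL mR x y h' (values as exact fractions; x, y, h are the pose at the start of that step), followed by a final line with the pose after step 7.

n=0: pose=(-5,2,E); sL=3/4, sR=15/13; mL=21/52, mR=99/104; mL+mR=141/104 → advance +1; mR−mL=57/104 → turn +1·90°
n=1: pose=(-4,2,N); sL=60/149, sR=12/25; mL=288/3725, mR=1644/3725; mL+mR=1932/3725 → advance +1; mR−mL=1356/3725 → turn +1·90°
n=2: pose=(-4,3,W); sL=6/13, sR=10/27; mL=-32/351, mR=146/351; mL+mR=38/117 → advance +1; mR−mL=178/351 → turn +1·90°
n=3: pose=(-5,3,S); sL=60/61, sR=60/89; mL=-1680/5429, mR=4500/5429; mL+mR=2820/5429 → advance +1; mR−mL=6180/5429 → turn +1·90°
n=4: pose=(-5,2,E); sL=3/4, sR=15/13; mL=21/52, mR=99/104; mL+mR=141/104 → advance +1; mR−mL=57/104 → turn +1·90°
n=5: pose=(-4,2,N); sL=60/149, sR=12/25; mL=288/3725, mR=1644/3725; mL+mR=1932/3725 → advance +1; mR−mL=1356/3725 → turn +1·90°
n=6: pose=(-4,3,W); sL=6/13, sR=10/27; mL=-32/351, mR=146/351; mL+mR=38/117 → advance +1; mR−mL=178/351 → turn +1·90°
n=7: pose=(-5,3,S); sL=60/61, sR=60/89; mL=-1680/5429, mR=4500/5429; mL+mR=2820/5429 → advance +1; mR−mL=6180/5429 → turn +1·90°

0 3/4 15/13 21/52 99/104 -5 2 E
1 60/149 12/25 288/3725 1644/3725 -4 2 N
2 6/13 10/27 -32/351 146/351 -4 3 W
3 60/61 60/89 -1680/5429 4500/5429 -5 3 S
4 3/4 15/13 21/52 99/104 -5 2 E
5 60/149 12/25 288/3725 1644/3725 -4 2 N
6 6/13 10/27 -32/351 146/351 -4 3 W
7 60/61 60/89 -1680/5429 4500/5429 -5 3 S
final -5 2 E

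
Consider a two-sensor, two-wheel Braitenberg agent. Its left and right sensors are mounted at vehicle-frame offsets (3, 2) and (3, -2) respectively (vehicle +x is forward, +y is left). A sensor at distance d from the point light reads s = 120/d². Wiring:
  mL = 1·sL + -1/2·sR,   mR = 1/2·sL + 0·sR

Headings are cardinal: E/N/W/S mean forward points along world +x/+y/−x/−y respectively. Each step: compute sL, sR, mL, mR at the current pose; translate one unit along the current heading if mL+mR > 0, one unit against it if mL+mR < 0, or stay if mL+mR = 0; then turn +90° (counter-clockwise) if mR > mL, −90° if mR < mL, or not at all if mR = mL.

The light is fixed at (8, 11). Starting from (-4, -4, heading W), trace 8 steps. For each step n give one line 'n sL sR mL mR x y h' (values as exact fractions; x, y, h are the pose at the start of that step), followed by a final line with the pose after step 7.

0 60/257 60/197 4110/50629 30/257 -4 -4 W
1 24/89 40/183 2612/16287 12/89 -5 -4 S
2 6/29 30/113 243/3277 3/29 -5 -5 W
3 24/101 120/617 8748/62317 12/101 -6 -5 S
4 12/65 60/257 1134/16705 6/65 -6 -6 W
5 120/569 120/689 48540/392041 60/569 -7 -6 S
6 30/181 6/29 327/5249 15/181 -7 -7 W
7 120/637 8/51 3572/32487 60/637 -8 -7 S
final -8 -8 W

n=0: pose=(-4,-4,W); sL=60/257, sR=60/197; mL=4110/50629, mR=30/257; mL+mR=10020/50629 → advance +1; mR−mL=1800/50629 → turn +1·90°
n=1: pose=(-5,-4,S); sL=24/89, sR=40/183; mL=2612/16287, mR=12/89; mL+mR=4808/16287 → advance +1; mR−mL=-416/16287 → turn -1·90°
n=2: pose=(-5,-5,W); sL=6/29, sR=30/113; mL=243/3277, mR=3/29; mL+mR=582/3277 → advance +1; mR−mL=96/3277 → turn +1·90°
n=3: pose=(-6,-5,S); sL=24/101, sR=120/617; mL=8748/62317, mR=12/101; mL+mR=16152/62317 → advance +1; mR−mL=-1344/62317 → turn -1·90°
n=4: pose=(-6,-6,W); sL=12/65, sR=60/257; mL=1134/16705, mR=6/65; mL+mR=2676/16705 → advance +1; mR−mL=408/16705 → turn +1·90°
n=5: pose=(-7,-6,S); sL=120/569, sR=120/689; mL=48540/392041, mR=60/569; mL+mR=89880/392041 → advance +1; mR−mL=-7200/392041 → turn -1·90°
n=6: pose=(-7,-7,W); sL=30/181, sR=6/29; mL=327/5249, mR=15/181; mL+mR=762/5249 → advance +1; mR−mL=108/5249 → turn +1·90°
n=7: pose=(-8,-7,S); sL=120/637, sR=8/51; mL=3572/32487, mR=60/637; mL+mR=6632/32487 → advance +1; mR−mL=-512/32487 → turn -1·90°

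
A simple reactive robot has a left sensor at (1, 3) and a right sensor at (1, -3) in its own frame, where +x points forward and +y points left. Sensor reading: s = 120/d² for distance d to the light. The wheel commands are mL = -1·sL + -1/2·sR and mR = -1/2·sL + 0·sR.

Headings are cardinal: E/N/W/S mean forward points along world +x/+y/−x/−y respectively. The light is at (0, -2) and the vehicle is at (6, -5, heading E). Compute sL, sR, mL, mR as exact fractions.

120/49 24/17 -2628/833 -60/49

left sensor world pos  = (7, -2); dL² = 49
right sensor world pos = (7, -8); dR² = 85
sL = 120/49 = 120/49
sR = 120/85 = 24/17
mL = -1·sL + -1/2·sR = -2628/833
mR = -1/2·sL + 0·sR = -60/49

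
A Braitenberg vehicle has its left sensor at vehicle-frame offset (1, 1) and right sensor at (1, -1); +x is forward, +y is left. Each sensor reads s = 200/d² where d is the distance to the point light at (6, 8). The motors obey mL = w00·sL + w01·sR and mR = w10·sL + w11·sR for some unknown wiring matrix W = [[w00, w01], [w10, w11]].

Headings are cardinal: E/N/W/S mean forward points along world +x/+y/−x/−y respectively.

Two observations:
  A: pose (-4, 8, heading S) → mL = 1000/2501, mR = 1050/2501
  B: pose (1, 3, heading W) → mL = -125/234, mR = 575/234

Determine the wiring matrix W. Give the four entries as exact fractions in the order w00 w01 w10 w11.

1/2 -1/2 -1/2 1

obs A: pose=(-4,8,S) → sL=100/41, sR=100/61, mL=1000/2501, mR=1050/2501
obs B: pose=(1,3,W) → sL=25/9, sR=50/13, mL=-125/234, mR=575/234
sensor matrix S = [[100/41, 100/61], [25/9, 50/13]]; det S = 1412500/292617
solve [mL_A; mL_B] = S·[w00; w01] and [mR_A; mR_B] = S·[w10; w11]:
  w00 = 1/2, w01 = -1/2, w10 = -1/2, w11 = 1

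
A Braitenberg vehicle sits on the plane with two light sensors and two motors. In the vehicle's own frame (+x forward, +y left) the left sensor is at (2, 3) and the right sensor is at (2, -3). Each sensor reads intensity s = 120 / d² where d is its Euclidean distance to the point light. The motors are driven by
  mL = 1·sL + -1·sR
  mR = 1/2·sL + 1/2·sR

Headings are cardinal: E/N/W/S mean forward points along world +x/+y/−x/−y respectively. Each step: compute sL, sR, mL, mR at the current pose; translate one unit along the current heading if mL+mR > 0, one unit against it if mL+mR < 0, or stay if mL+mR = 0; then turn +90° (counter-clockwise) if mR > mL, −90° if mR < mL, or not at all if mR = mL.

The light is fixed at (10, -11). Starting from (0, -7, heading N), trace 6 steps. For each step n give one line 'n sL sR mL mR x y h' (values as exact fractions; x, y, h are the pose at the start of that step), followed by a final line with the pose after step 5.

0 24/41 24/17 -576/697 696/697 0 -7 N
1 30/37 15/26 225/962 1335/1924 0 -6 W
2 120/73 24/41 3168/2993 3336/2993 -1 -6 S
3 12/13 60/41 -288/533 636/533 -1 -7 E
4 24/41 24/17 -576/697 696/697 0 -7 N
5 30/37 15/26 225/962 1335/1924 0 -6 W
final -1 -6 S

n=0: pose=(0,-7,N); sL=24/41, sR=24/17; mL=-576/697, mR=696/697; mL+mR=120/697 → advance +1; mR−mL=1272/697 → turn +1·90°
n=1: pose=(0,-6,W); sL=30/37, sR=15/26; mL=225/962, mR=1335/1924; mL+mR=1785/1924 → advance +1; mR−mL=885/1924 → turn +1·90°
n=2: pose=(-1,-6,S); sL=120/73, sR=24/41; mL=3168/2993, mR=3336/2993; mL+mR=6504/2993 → advance +1; mR−mL=168/2993 → turn +1·90°
n=3: pose=(-1,-7,E); sL=12/13, sR=60/41; mL=-288/533, mR=636/533; mL+mR=348/533 → advance +1; mR−mL=924/533 → turn +1·90°
n=4: pose=(0,-7,N); sL=24/41, sR=24/17; mL=-576/697, mR=696/697; mL+mR=120/697 → advance +1; mR−mL=1272/697 → turn +1·90°
n=5: pose=(0,-6,W); sL=30/37, sR=15/26; mL=225/962, mR=1335/1924; mL+mR=1785/1924 → advance +1; mR−mL=885/1924 → turn +1·90°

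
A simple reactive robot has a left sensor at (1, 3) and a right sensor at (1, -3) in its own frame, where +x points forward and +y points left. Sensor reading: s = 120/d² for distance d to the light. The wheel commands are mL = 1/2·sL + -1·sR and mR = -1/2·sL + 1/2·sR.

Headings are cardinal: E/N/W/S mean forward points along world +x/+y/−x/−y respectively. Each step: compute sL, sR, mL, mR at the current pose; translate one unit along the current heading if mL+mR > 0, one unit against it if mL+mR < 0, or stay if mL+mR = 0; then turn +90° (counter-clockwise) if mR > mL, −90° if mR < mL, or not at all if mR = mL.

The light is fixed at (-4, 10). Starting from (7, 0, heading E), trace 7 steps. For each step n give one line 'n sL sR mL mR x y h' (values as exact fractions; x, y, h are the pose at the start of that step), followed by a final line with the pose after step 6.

0 120/193 120/313 -4380/60409 -7200/60409 7 0 E
1 12/29 12/17 -246/493 72/493 6 0 S
2 120/157 24/53 -588/8321 -1296/8321 6 1 E
3 30/61 15/17 -660/1037 405/2074 5 1 S
4 24/25 120/221 -348/5525 -1152/5525 5 2 E
5 60/101 60/53 -4470/5353 1440/5353 4 2 S
6 120/97 120/181 -780/17557 -5040/17557 4 3 E
final 3 3 S

n=0: pose=(7,0,E); sL=120/193, sR=120/313; mL=-4380/60409, mR=-7200/60409; mL+mR=-60/313 → advance -1; mR−mL=-2820/60409 → turn -1·90°
n=1: pose=(6,0,S); sL=12/29, sR=12/17; mL=-246/493, mR=72/493; mL+mR=-6/17 → advance -1; mR−mL=318/493 → turn +1·90°
n=2: pose=(6,1,E); sL=120/157, sR=24/53; mL=-588/8321, mR=-1296/8321; mL+mR=-12/53 → advance -1; mR−mL=-708/8321 → turn -1·90°
n=3: pose=(5,1,S); sL=30/61, sR=15/17; mL=-660/1037, mR=405/2074; mL+mR=-15/34 → advance -1; mR−mL=1725/2074 → turn +1·90°
n=4: pose=(5,2,E); sL=24/25, sR=120/221; mL=-348/5525, mR=-1152/5525; mL+mR=-60/221 → advance -1; mR−mL=-804/5525 → turn -1·90°
n=5: pose=(4,2,S); sL=60/101, sR=60/53; mL=-4470/5353, mR=1440/5353; mL+mR=-30/53 → advance -1; mR−mL=5910/5353 → turn +1·90°
n=6: pose=(4,3,E); sL=120/97, sR=120/181; mL=-780/17557, mR=-5040/17557; mL+mR=-60/181 → advance -1; mR−mL=-4260/17557 → turn -1·90°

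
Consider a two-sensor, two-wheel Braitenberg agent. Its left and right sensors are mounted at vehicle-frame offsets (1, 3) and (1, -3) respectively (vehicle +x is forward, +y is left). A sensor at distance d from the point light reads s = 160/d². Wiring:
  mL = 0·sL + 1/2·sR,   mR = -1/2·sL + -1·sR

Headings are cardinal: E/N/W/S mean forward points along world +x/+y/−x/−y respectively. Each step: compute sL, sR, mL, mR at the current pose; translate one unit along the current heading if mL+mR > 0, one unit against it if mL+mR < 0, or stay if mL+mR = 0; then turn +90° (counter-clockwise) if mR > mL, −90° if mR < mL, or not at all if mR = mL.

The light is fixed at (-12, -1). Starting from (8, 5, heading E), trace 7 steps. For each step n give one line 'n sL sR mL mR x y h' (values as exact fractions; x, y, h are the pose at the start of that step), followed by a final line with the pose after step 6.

n=0: pose=(8,5,E); sL=80/261, sR=16/45; mL=8/45, mR=-664/1305; mL+mR=-48/145 → advance -1; mR−mL=-896/1305 → turn -1·90°
n=1: pose=(7,5,S); sL=160/509, sR=160/281; mL=80/281, mR=-103920/143029; mL+mR=-63200/143029 → advance -1; mR−mL=-144640/143029 → turn -1·90°
n=2: pose=(7,6,W); sL=8/17, sR=20/53; mL=10/53, mR=-552/901; mL+mR=-382/901 → advance -1; mR−mL=-722/901 → turn -1·90°
n=3: pose=(8,6,N); sL=160/353, sR=160/593; mL=80/593, mR=-103920/209329; mL+mR=-75680/209329 → advance -1; mR−mL=-132160/209329 → turn -1·90°
n=4: pose=(8,5,E); sL=80/261, sR=16/45; mL=8/45, mR=-664/1305; mL+mR=-48/145 → advance -1; mR−mL=-896/1305 → turn -1·90°
n=5: pose=(7,5,S); sL=160/509, sR=160/281; mL=80/281, mR=-103920/143029; mL+mR=-63200/143029 → advance -1; mR−mL=-144640/143029 → turn -1·90°
n=6: pose=(7,6,W); sL=8/17, sR=20/53; mL=10/53, mR=-552/901; mL+mR=-382/901 → advance -1; mR−mL=-722/901 → turn -1·90°

0 80/261 16/45 8/45 -664/1305 8 5 E
1 160/509 160/281 80/281 -103920/143029 7 5 S
2 8/17 20/53 10/53 -552/901 7 6 W
3 160/353 160/593 80/593 -103920/209329 8 6 N
4 80/261 16/45 8/45 -664/1305 8 5 E
5 160/509 160/281 80/281 -103920/143029 7 5 S
6 8/17 20/53 10/53 -552/901 7 6 W
final 8 6 N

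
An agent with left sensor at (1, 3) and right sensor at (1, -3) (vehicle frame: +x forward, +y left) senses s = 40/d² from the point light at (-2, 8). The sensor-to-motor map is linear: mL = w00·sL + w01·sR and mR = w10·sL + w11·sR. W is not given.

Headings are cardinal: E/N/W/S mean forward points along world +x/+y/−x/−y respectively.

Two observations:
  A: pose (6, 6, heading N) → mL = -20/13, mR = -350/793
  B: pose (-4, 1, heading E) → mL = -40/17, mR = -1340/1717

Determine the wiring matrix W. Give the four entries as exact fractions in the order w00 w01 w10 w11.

-1 0 -1/2 1

obs A: pose=(6,6,N) → sL=20/13, sR=20/61, mL=-20/13, mR=-350/793
obs B: pose=(-4,1,E) → sL=40/17, sR=40/101, mL=-40/17, mR=-1340/1717
sensor matrix S = [[20/13, 20/61], [40/17, 40/101]]; det S = -220800/1361581
solve [mL_A; mL_B] = S·[w00; w01] and [mR_A; mR_B] = S·[w10; w11]:
  w00 = -1, w01 = 0, w10 = -1/2, w11 = 1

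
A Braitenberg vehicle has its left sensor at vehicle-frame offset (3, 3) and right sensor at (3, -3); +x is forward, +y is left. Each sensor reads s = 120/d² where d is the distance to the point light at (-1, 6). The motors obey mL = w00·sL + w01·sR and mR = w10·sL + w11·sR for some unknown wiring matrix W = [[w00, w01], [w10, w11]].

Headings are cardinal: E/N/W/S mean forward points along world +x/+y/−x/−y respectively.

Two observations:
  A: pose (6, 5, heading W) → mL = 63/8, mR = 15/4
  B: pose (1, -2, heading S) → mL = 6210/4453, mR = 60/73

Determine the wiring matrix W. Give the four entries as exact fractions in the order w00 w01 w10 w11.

1/2 1 1 0

obs A: pose=(6,5,W) → sL=15/4, sR=6, mL=63/8, mR=15/4
obs B: pose=(1,-2,S) → sL=60/73, sR=60/61, mL=6210/4453, mR=60/73
sensor matrix S = [[15/4, 6], [60/73, 60/61]]; det S = -5535/4453
solve [mL_A; mL_B] = S·[w00; w01] and [mR_A; mR_B] = S·[w10; w11]:
  w00 = 1/2, w01 = 1, w10 = 1, w11 = 0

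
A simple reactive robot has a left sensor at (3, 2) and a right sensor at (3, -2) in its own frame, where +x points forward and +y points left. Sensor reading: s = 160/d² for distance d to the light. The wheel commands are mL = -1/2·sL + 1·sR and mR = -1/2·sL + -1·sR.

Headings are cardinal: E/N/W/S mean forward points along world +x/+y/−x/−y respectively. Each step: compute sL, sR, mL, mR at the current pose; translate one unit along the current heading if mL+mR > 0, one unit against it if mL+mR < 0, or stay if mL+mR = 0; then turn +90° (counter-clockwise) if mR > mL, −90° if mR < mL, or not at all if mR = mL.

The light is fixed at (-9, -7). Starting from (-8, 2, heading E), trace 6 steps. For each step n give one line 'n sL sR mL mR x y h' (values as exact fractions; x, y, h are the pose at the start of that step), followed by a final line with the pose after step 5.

n=0: pose=(-8,2,E); sL=160/137, sR=32/13; mL=3344/1781, mR=-5424/1781; mL+mR=-160/137 → advance -1; mR−mL=-64/13 → turn -1·90°
n=1: pose=(-9,2,S); sL=4, sR=4; mL=2, mR=-6; mL+mR=-4 → advance -1; mR−mL=-8 → turn -1·90°
n=2: pose=(-9,3,W); sL=160/73, sR=160/153; mL=-560/11169, mR=-23920/11169; mL+mR=-160/73 → advance -1; mR−mL=-320/153 → turn -1·90°
n=3: pose=(-8,3,N); sL=16/17, sR=80/89; mL=648/1513, mR=-2072/1513; mL+mR=-16/17 → advance -1; mR−mL=-160/89 → turn -1·90°
n=4: pose=(-8,2,E); sL=160/137, sR=32/13; mL=3344/1781, mR=-5424/1781; mL+mR=-160/137 → advance -1; mR−mL=-64/13 → turn -1·90°
n=5: pose=(-9,2,S); sL=4, sR=4; mL=2, mR=-6; mL+mR=-4 → advance -1; mR−mL=-8 → turn -1·90°

0 160/137 32/13 3344/1781 -5424/1781 -8 2 E
1 4 4 2 -6 -9 2 S
2 160/73 160/153 -560/11169 -23920/11169 -9 3 W
3 16/17 80/89 648/1513 -2072/1513 -8 3 N
4 160/137 32/13 3344/1781 -5424/1781 -8 2 E
5 4 4 2 -6 -9 2 S
final -9 3 W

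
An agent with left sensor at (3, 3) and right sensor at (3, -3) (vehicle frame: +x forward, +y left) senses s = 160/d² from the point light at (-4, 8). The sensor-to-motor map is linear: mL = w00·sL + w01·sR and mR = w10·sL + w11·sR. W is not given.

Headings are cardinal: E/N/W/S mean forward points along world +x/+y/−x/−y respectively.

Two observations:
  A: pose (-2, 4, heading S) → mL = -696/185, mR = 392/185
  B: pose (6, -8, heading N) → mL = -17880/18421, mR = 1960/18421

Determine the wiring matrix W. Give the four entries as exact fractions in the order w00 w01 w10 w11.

obs A: pose=(-2,4,S) → sL=80/37, sR=16/5, mL=-696/185, mR=392/185
obs B: pose=(6,-8,N) → sL=80/109, sR=80/169, mL=-17880/18421, mR=1960/18421
sensor matrix S = [[80/37, 16/5], [80/109, 80/169]]; det S = -903168/681577
solve [mL_A; mL_B] = S·[w00; w01] and [mR_A; mR_B] = S·[w10; w11]:
  w00 = -1, w01 = -1/2, w10 = -1/2, w11 = 1

-1 -1/2 -1/2 1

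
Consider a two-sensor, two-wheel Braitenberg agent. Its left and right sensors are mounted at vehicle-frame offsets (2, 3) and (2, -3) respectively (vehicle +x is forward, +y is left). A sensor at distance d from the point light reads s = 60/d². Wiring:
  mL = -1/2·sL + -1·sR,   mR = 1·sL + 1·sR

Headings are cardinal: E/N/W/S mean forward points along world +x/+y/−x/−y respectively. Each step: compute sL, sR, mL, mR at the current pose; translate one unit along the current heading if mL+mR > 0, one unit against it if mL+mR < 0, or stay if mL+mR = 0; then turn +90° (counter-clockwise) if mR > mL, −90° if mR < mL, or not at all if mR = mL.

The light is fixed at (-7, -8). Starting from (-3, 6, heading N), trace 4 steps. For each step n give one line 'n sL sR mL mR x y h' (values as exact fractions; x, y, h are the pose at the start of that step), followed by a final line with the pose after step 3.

n=0: pose=(-3,6,N); sL=60/257, sR=12/61; mL=-4914/15677, mR=6744/15677; mL+mR=30/257 → advance +1; mR−mL=11658/15677 → turn +1·90°
n=1: pose=(-3,7,W); sL=15/37, sR=15/82; mL=-585/1517, mR=1785/3034; mL+mR=15/74 → advance +1; mR−mL=2955/3034 → turn +1·90°
n=2: pose=(-4,7,S); sL=12/41, sR=60/169; mL=-3474/6929, mR=4488/6929; mL+mR=6/41 → advance +1; mR−mL=7962/6929 → turn +1·90°
n=3: pose=(-4,6,E); sL=30/157, sR=30/73; mL=-5805/11461, mR=6900/11461; mL+mR=15/157 → advance +1; mR−mL=12705/11461 → turn +1·90°

0 60/257 12/61 -4914/15677 6744/15677 -3 6 N
1 15/37 15/82 -585/1517 1785/3034 -3 7 W
2 12/41 60/169 -3474/6929 4488/6929 -4 7 S
3 30/157 30/73 -5805/11461 6900/11461 -4 6 E
final -3 6 N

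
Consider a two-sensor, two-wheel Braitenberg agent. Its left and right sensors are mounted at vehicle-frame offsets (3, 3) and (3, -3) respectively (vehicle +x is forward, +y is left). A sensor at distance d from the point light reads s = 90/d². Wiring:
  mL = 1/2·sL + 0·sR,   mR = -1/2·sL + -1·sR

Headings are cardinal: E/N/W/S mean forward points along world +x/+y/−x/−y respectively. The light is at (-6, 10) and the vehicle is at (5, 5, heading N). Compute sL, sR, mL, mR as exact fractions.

45/34 9/20 45/68 -189/170

left sensor world pos  = (2, 8); dL² = 68
right sensor world pos = (8, 8); dR² = 200
sL = 90/68 = 45/34
sR = 90/200 = 9/20
mL = 1/2·sL + 0·sR = 45/68
mR = -1/2·sL + -1·sR = -189/170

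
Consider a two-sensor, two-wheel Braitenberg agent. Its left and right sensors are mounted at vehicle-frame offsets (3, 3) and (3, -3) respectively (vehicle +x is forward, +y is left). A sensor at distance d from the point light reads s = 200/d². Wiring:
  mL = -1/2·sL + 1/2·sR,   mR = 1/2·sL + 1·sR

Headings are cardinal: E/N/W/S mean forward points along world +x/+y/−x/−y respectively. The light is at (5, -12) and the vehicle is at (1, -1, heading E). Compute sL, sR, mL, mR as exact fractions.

200/197 40/13 2640/2561 9180/2561

left sensor world pos  = (4, 2); dL² = 197
right sensor world pos = (4, -4); dR² = 65
sL = 200/197 = 200/197
sR = 200/65 = 40/13
mL = -1/2·sL + 1/2·sR = 2640/2561
mR = 1/2·sL + 1·sR = 9180/2561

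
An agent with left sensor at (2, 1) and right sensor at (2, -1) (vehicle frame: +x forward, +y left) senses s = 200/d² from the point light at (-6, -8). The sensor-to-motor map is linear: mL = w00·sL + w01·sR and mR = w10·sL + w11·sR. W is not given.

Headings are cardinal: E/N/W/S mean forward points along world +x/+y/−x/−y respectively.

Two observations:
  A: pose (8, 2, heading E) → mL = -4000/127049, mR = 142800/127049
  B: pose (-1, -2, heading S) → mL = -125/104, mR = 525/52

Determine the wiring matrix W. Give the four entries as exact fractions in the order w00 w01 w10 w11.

obs A: pose=(8,2,E) → sL=200/377, sR=200/337, mL=-4000/127049, mR=142800/127049
obs B: pose=(-1,-2,S) → sL=50/13, sR=25/4, mL=-125/104, mR=525/52
sensor matrix S = [[200/377, 200/337], [50/13, 25/4]]; det S = 131250/127049
solve [mL_A; mL_B] = S·[w00; w01] and [mR_A; mR_B] = S·[w10; w11]:
  w00 = 1/2, w01 = -1/2, w10 = 1, w11 = 1

1/2 -1/2 1 1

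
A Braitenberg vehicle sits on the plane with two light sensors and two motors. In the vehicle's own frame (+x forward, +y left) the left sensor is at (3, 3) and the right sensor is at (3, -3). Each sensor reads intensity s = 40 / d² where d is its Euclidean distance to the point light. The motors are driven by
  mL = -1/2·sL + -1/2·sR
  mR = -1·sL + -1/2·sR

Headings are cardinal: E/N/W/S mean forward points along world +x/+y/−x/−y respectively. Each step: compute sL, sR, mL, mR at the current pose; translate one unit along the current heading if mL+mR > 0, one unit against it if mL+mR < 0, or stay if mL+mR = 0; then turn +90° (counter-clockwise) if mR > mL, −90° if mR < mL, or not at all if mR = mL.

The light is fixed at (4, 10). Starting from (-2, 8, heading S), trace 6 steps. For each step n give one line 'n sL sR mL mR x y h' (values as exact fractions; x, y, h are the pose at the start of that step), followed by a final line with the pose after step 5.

n=0: pose=(-2,8,S); sL=20/17, sR=20/53; mL=-700/901, mR=-1230/901; mL+mR=-1930/901 → advance -1; mR−mL=-10/17 → turn -1·90°
n=1: pose=(-2,9,W); sL=40/97, sR=8/17; mL=-728/1649, mR=-1068/1649; mL+mR=-1796/1649 → advance -1; mR−mL=-20/97 → turn -1·90°
n=2: pose=(-1,9,N); sL=10/17, sR=5; mL=-95/34, mR=-105/34; mL+mR=-100/17 → advance -1; mR−mL=-5/17 → turn -1·90°
n=3: pose=(-1,8,E); sL=8, sR=40/29; mL=-136/29, mR=-252/29; mL+mR=-388/29 → advance -1; mR−mL=-4 → turn -1·90°
n=4: pose=(-2,8,S); sL=20/17, sR=20/53; mL=-700/901, mR=-1230/901; mL+mR=-1930/901 → advance -1; mR−mL=-10/17 → turn -1·90°
n=5: pose=(-2,9,W); sL=40/97, sR=8/17; mL=-728/1649, mR=-1068/1649; mL+mR=-1796/1649 → advance -1; mR−mL=-20/97 → turn -1·90°

0 20/17 20/53 -700/901 -1230/901 -2 8 S
1 40/97 8/17 -728/1649 -1068/1649 -2 9 W
2 10/17 5 -95/34 -105/34 -1 9 N
3 8 40/29 -136/29 -252/29 -1 8 E
4 20/17 20/53 -700/901 -1230/901 -2 8 S
5 40/97 8/17 -728/1649 -1068/1649 -2 9 W
final -1 9 N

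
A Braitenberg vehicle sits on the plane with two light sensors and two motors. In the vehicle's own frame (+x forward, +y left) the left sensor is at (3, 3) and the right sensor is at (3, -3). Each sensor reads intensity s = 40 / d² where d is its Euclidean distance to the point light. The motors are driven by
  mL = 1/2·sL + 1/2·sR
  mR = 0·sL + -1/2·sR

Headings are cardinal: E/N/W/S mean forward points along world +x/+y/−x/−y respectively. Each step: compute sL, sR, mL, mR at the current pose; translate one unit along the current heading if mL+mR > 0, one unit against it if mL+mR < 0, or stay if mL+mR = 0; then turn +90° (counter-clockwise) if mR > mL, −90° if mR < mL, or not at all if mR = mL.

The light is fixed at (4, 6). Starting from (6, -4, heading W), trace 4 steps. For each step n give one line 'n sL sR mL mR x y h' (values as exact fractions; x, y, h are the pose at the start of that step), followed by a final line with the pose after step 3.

n=0: pose=(6,-4,W); sL=4/17, sR=4/5; mL=44/85, mR=-2/5; mL+mR=2/17 → advance +1; mR−mL=-78/85 → turn -1·90°
n=1: pose=(5,-4,N); sL=40/53, sR=8/13; mL=472/689, mR=-4/13; mL+mR=20/53 → advance +1; mR−mL=-684/689 → turn -1·90°
n=2: pose=(5,-3,E); sL=10/13, sR=1/4; mL=53/104, mR=-1/8; mL+mR=5/13 → advance +1; mR−mL=-33/52 → turn -1·90°
n=3: pose=(6,-3,S); sL=40/169, sR=8/29; mL=1256/4901, mR=-4/29; mL+mR=20/169 → advance +1; mR−mL=-1932/4901 → turn -1·90°

0 4/17 4/5 44/85 -2/5 6 -4 W
1 40/53 8/13 472/689 -4/13 5 -4 N
2 10/13 1/4 53/104 -1/8 5 -3 E
3 40/169 8/29 1256/4901 -4/29 6 -3 S
final 6 -4 W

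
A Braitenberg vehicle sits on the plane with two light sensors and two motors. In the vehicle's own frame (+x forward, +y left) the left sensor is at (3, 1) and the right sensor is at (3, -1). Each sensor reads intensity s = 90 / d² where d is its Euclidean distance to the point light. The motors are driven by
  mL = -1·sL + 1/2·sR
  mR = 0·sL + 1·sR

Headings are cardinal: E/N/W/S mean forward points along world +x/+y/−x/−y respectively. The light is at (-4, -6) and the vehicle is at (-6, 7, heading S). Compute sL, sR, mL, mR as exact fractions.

90/101 90/109 -5265/11009 90/109

left sensor world pos  = (-5, 4); dL² = 101
right sensor world pos = (-7, 4); dR² = 109
sL = 90/101 = 90/101
sR = 90/109 = 90/109
mL = -1·sL + 1/2·sR = -5265/11009
mR = 0·sL + 1·sR = 90/109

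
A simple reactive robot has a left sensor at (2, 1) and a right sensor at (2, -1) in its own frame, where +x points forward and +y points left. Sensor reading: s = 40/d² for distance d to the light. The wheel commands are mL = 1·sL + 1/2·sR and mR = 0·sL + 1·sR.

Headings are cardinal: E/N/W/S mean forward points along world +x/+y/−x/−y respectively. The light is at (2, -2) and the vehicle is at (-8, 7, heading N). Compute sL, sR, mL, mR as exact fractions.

20/121 20/101 3230/12221 20/101

left sensor world pos  = (-9, 9); dL² = 242
right sensor world pos = (-7, 9); dR² = 202
sL = 40/242 = 20/121
sR = 40/202 = 20/101
mL = 1·sL + 1/2·sR = 3230/12221
mR = 0·sL + 1·sR = 20/101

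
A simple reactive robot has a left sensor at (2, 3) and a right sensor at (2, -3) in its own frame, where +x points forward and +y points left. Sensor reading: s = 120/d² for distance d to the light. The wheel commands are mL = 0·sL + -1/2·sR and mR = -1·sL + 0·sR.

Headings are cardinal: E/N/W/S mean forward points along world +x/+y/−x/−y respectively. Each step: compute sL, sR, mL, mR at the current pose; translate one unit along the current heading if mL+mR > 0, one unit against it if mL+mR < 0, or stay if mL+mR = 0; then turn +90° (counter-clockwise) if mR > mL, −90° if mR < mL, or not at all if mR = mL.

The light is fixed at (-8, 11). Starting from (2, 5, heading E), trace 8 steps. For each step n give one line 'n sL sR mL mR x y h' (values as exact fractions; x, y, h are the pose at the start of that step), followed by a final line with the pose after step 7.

0 40/51 8/15 -4/15 -40/51 2 5 E
1 15/26 6/5 -3/5 -15/26 1 5 S
2 24/25 24/37 -12/37 -24/25 1 6 E
3 12/17 60/37 -30/37 -12/17 0 6 S
4 120/101 120/149 -60/149 -120/101 0 7 E
5 15/17 30/13 -15/13 -15/17 -1 7 S
6 40/27 40/39 -20/39 -40/27 -1 8 E
7 60/53 60/17 -30/17 -60/53 -2 8 S
final -2 9 E

n=0: pose=(2,5,E); sL=40/51, sR=8/15; mL=-4/15, mR=-40/51; mL+mR=-268/255 → advance -1; mR−mL=-44/85 → turn -1·90°
n=1: pose=(1,5,S); sL=15/26, sR=6/5; mL=-3/5, mR=-15/26; mL+mR=-153/130 → advance -1; mR−mL=3/130 → turn +1·90°
n=2: pose=(1,6,E); sL=24/25, sR=24/37; mL=-12/37, mR=-24/25; mL+mR=-1188/925 → advance -1; mR−mL=-588/925 → turn -1·90°
n=3: pose=(0,6,S); sL=12/17, sR=60/37; mL=-30/37, mR=-12/17; mL+mR=-954/629 → advance -1; mR−mL=66/629 → turn +1·90°
n=4: pose=(0,7,E); sL=120/101, sR=120/149; mL=-60/149, mR=-120/101; mL+mR=-23940/15049 → advance -1; mR−mL=-11820/15049 → turn -1·90°
n=5: pose=(-1,7,S); sL=15/17, sR=30/13; mL=-15/13, mR=-15/17; mL+mR=-450/221 → advance -1; mR−mL=60/221 → turn +1·90°
n=6: pose=(-1,8,E); sL=40/27, sR=40/39; mL=-20/39, mR=-40/27; mL+mR=-700/351 → advance -1; mR−mL=-340/351 → turn -1·90°
n=7: pose=(-2,8,S); sL=60/53, sR=60/17; mL=-30/17, mR=-60/53; mL+mR=-2610/901 → advance -1; mR−mL=570/901 → turn +1·90°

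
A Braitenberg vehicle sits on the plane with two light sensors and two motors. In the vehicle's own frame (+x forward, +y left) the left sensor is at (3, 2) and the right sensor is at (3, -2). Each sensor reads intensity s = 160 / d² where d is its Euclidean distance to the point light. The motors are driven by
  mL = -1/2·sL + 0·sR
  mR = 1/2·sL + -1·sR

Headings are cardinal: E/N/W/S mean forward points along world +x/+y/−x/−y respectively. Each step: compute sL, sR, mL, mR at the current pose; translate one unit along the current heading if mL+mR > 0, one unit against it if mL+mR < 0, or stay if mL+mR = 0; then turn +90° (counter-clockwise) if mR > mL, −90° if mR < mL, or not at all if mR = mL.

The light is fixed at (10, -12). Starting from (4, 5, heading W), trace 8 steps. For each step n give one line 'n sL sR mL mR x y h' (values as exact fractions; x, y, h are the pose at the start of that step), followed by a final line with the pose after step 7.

0 80/153 80/221 -40/153 -200/1989 4 5 W
1 32/41 32/49 -16/41 -528/2009 5 5 S
2 40/101 8/13 -20/101 -548/1313 5 6 E
3 160/241 160/289 -80/241 -15440/69649 4 6 S
4 16/45 80/149 -8/45 -2408/6705 4 7 E
5 160/281 160/337 -80/281 -18000/94697 3 7 S
6 8/25 8/17 -4/25 -132/425 3 8 E
7 32/65 160/389 -16/65 -4176/25285 2 8 S
final 2 9 E

n=0: pose=(4,5,W); sL=80/153, sR=80/221; mL=-40/153, mR=-200/1989; mL+mR=-80/221 → advance -1; mR−mL=320/1989 → turn +1·90°
n=1: pose=(5,5,S); sL=32/41, sR=32/49; mL=-16/41, mR=-528/2009; mL+mR=-32/49 → advance -1; mR−mL=256/2009 → turn +1·90°
n=2: pose=(5,6,E); sL=40/101, sR=8/13; mL=-20/101, mR=-548/1313; mL+mR=-8/13 → advance -1; mR−mL=-288/1313 → turn -1·90°
n=3: pose=(4,6,S); sL=160/241, sR=160/289; mL=-80/241, mR=-15440/69649; mL+mR=-160/289 → advance -1; mR−mL=7680/69649 → turn +1·90°
n=4: pose=(4,7,E); sL=16/45, sR=80/149; mL=-8/45, mR=-2408/6705; mL+mR=-80/149 → advance -1; mR−mL=-1216/6705 → turn -1·90°
n=5: pose=(3,7,S); sL=160/281, sR=160/337; mL=-80/281, mR=-18000/94697; mL+mR=-160/337 → advance -1; mR−mL=8960/94697 → turn +1·90°
n=6: pose=(3,8,E); sL=8/25, sR=8/17; mL=-4/25, mR=-132/425; mL+mR=-8/17 → advance -1; mR−mL=-64/425 → turn -1·90°
n=7: pose=(2,8,S); sL=32/65, sR=160/389; mL=-16/65, mR=-4176/25285; mL+mR=-160/389 → advance -1; mR−mL=2048/25285 → turn +1·90°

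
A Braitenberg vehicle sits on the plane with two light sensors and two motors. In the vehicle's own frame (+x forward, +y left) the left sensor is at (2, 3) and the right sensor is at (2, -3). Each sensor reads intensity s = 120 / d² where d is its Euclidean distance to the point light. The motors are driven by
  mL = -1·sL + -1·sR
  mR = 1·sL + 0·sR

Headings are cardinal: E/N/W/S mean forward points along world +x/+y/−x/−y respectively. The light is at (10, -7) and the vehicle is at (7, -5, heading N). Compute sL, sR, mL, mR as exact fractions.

left sensor world pos  = (4, -3); dL² = 52
right sensor world pos = (10, -3); dR² = 16
sL = 120/52 = 30/13
sR = 120/16 = 15/2
mL = -1·sL + -1·sR = -255/26
mR = 1·sL + 0·sR = 30/13

30/13 15/2 -255/26 30/13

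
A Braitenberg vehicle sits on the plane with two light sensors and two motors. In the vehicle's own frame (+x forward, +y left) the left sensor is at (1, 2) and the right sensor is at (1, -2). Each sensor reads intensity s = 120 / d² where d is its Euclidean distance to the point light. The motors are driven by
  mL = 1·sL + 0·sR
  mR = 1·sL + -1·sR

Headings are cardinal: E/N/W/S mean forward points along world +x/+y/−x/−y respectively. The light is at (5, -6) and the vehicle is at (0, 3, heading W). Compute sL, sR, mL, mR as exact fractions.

left sensor world pos  = (-1, 1); dL² = 85
right sensor world pos = (-1, 5); dR² = 157
sL = 120/85 = 24/17
sR = 120/157 = 120/157
mL = 1·sL + 0·sR = 24/17
mR = 1·sL + -1·sR = 1728/2669

24/17 120/157 24/17 1728/2669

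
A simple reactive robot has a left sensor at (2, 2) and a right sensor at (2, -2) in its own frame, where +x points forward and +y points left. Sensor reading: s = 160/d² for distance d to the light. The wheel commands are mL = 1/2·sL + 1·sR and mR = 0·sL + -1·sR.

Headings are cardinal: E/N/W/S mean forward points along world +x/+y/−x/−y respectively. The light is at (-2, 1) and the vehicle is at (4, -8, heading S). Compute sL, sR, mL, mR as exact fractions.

left sensor world pos  = (6, -10); dL² = 185
right sensor world pos = (2, -10); dR² = 137
sL = 160/185 = 32/37
sR = 160/137 = 160/137
mL = 1/2·sL + 1·sR = 8112/5069
mR = 0·sL + -1·sR = -160/137

32/37 160/137 8112/5069 -160/137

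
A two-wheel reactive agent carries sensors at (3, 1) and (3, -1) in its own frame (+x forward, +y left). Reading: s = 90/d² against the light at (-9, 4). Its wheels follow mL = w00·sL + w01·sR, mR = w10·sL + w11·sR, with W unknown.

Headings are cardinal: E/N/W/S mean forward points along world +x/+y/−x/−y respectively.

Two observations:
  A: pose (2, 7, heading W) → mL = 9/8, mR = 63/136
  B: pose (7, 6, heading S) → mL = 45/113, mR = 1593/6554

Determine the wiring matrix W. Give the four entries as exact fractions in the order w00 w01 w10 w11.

0 1 -1/2 1

obs A: pose=(2,7,W) → sL=45/34, sR=9/8, mL=9/8, mR=63/136
obs B: pose=(7,6,S) → sL=9/29, sR=45/113, mL=45/113, mR=1593/6554
sensor matrix S = [[45/34, 9/8], [9/29, 45/113]]; det S = 79299/445672
solve [mL_A; mL_B] = S·[w00; w01] and [mR_A; mR_B] = S·[w10; w11]:
  w00 = 0, w01 = 1, w10 = -1/2, w11 = 1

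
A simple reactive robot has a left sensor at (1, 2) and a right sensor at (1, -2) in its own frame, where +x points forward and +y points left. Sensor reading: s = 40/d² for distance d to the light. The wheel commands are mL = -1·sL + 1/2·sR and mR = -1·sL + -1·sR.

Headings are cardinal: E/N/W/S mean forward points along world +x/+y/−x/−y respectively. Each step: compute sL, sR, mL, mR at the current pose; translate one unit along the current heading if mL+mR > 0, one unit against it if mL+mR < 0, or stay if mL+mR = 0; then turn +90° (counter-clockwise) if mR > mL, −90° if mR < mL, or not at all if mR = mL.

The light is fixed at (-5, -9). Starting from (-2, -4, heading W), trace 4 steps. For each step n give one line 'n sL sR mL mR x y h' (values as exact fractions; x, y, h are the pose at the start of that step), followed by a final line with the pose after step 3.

0 40/13 40/53 -1860/689 -2640/689 -2 -4 W
1 1 5/9 -13/18 -14/9 -1 -4 N
2 40/61 40/29 60/1769 -3600/1769 -1 -5 E
3 20/17 4 14/17 -88/17 -2 -5 S
final -2 -4 W

n=0: pose=(-2,-4,W); sL=40/13, sR=40/53; mL=-1860/689, mR=-2640/689; mL+mR=-4500/689 → advance -1; mR−mL=-60/53 → turn -1·90°
n=1: pose=(-1,-4,N); sL=1, sR=5/9; mL=-13/18, mR=-14/9; mL+mR=-41/18 → advance -1; mR−mL=-5/6 → turn -1·90°
n=2: pose=(-1,-5,E); sL=40/61, sR=40/29; mL=60/1769, mR=-3600/1769; mL+mR=-3540/1769 → advance -1; mR−mL=-60/29 → turn -1·90°
n=3: pose=(-2,-5,S); sL=20/17, sR=4; mL=14/17, mR=-88/17; mL+mR=-74/17 → advance -1; mR−mL=-6 → turn -1·90°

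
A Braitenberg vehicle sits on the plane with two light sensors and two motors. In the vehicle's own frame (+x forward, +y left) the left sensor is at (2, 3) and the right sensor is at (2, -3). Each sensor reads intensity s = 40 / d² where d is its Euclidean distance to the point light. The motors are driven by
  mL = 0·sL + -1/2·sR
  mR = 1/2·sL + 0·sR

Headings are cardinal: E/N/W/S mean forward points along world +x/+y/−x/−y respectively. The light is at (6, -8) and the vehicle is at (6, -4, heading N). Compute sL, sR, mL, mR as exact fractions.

8/9 8/9 -4/9 4/9

left sensor world pos  = (3, -2); dL² = 45
right sensor world pos = (9, -2); dR² = 45
sL = 40/45 = 8/9
sR = 40/45 = 8/9
mL = 0·sL + -1/2·sR = -4/9
mR = 1/2·sL + 0·sR = 4/9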